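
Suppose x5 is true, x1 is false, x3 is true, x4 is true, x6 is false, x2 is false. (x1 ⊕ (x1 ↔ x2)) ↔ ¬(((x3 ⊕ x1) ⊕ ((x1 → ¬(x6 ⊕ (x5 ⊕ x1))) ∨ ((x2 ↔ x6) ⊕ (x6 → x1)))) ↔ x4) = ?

T

x1 ↔ x2 = F ↔ F = T
x1 ⊕ (x1 ↔ x2) = F ⊕ T = T
x3 ⊕ x1 = T ⊕ F = T
x5 ⊕ x1 = T ⊕ F = T
x6 ⊕ (x5 ⊕ x1) = F ⊕ T = T
¬(x6 ⊕ (x5 ⊕ x1)) = ¬T = F
x1 → ¬(x6 ⊕ (x5 ⊕ x1)) = F → F = T
x2 ↔ x6 = F ↔ F = T
x6 → x1 = F → F = T
(x2 ↔ x6) ⊕ (x6 → x1) = T ⊕ T = F
(x1 → ¬(x6 ⊕ (x5 ⊕ x1))) ∨ ((x2 ↔ x6) ⊕ (x6 → x1)) = T ∨ F = T
(x3 ⊕ x1) ⊕ ((x1 → ¬(x6 ⊕ (x5 ⊕ x1))) ∨ ((x2 ↔ x6) ⊕ (x6 → x1))) = T ⊕ T = F
((x3 ⊕ x1) ⊕ ((x1 → ¬(x6 ⊕ (x5 ⊕ x1))) ∨ ((x2 ↔ x6) ⊕ (x6 → x1)))) ↔ x4 = F ↔ T = F
¬(((x3 ⊕ x1) ⊕ ((x1 → ¬(x6 ⊕ (x5 ⊕ x1))) ∨ ((x2 ↔ x6) ⊕ (x6 → x1)))) ↔ x4) = ¬F = T
(x1 ⊕ (x1 ↔ x2)) ↔ ¬(((x3 ⊕ x1) ⊕ ((x1 → ¬(x6 ⊕ (x5 ⊕ x1))) ∨ ((x2 ↔ x6) ⊕ (x6 → x1)))) ↔ x4) = T ↔ T = T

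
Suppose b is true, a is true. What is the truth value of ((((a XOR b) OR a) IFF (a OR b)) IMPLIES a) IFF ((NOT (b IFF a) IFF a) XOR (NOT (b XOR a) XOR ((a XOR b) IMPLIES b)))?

Substituting b=true, a=true:
a XOR b = true XOR true = false
(a XOR b) OR a = false OR true = true
a OR b = true OR true = true
((a XOR b) OR a) IFF (a OR b) = true IFF true = true
(((a XOR b) OR a) IFF (a OR b)) IMPLIES a = true IMPLIES true = true
b IFF a = true IFF true = true
NOT (b IFF a) = NOT true = false
NOT (b IFF a) IFF a = false IFF true = false
b XOR a = true XOR true = false
NOT (b XOR a) = NOT false = true
a XOR b = true XOR true = false
(a XOR b) IMPLIES b = false IMPLIES true = true
NOT (b XOR a) XOR ((a XOR b) IMPLIES b) = true XOR true = false
(NOT (b IFF a) IFF a) XOR (NOT (b XOR a) XOR ((a XOR b) IMPLIES b)) = false XOR false = false
((((a XOR b) OR a) IFF (a OR b)) IMPLIES a) IFF ((NOT (b IFF a) IFF a) XOR (NOT (b XOR a) XOR ((a XOR b) IMPLIES b))) = true IFF false = false

false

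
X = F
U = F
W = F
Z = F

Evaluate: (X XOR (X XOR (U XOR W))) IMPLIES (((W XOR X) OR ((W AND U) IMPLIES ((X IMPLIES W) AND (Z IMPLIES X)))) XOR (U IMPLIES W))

Substituting X=F, U=F, W=F, Z=F:
U XOR W = F XOR F = F
X XOR (U XOR W) = F XOR F = F
X XOR (X XOR (U XOR W)) = F XOR F = F
W XOR X = F XOR F = F
W AND U = F AND F = F
X IMPLIES W = F IMPLIES F = T
Z IMPLIES X = F IMPLIES F = T
(X IMPLIES W) AND (Z IMPLIES X) = T AND T = T
(W AND U) IMPLIES ((X IMPLIES W) AND (Z IMPLIES X)) = F IMPLIES T = T
(W XOR X) OR ((W AND U) IMPLIES ((X IMPLIES W) AND (Z IMPLIES X))) = F OR T = T
U IMPLIES W = F IMPLIES F = T
((W XOR X) OR ((W AND U) IMPLIES ((X IMPLIES W) AND (Z IMPLIES X)))) XOR (U IMPLIES W) = T XOR T = F
(X XOR (X XOR (U XOR W))) IMPLIES (((W XOR X) OR ((W AND U) IMPLIES ((X IMPLIES W) AND (Z IMPLIES X)))) XOR (U IMPLIES W)) = F IMPLIES F = T

T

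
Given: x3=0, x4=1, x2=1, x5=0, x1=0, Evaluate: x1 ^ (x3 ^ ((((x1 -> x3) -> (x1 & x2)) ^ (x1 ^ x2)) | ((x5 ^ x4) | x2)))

x1 -> x3 = 0 -> 0 = 1
x1 & x2 = 0 & 1 = 0
(x1 -> x3) -> (x1 & x2) = 1 -> 0 = 0
x1 ^ x2 = 0 ^ 1 = 1
((x1 -> x3) -> (x1 & x2)) ^ (x1 ^ x2) = 0 ^ 1 = 1
x5 ^ x4 = 0 ^ 1 = 1
(x5 ^ x4) | x2 = 1 | 1 = 1
(((x1 -> x3) -> (x1 & x2)) ^ (x1 ^ x2)) | ((x5 ^ x4) | x2) = 1 | 1 = 1
x3 ^ ((((x1 -> x3) -> (x1 & x2)) ^ (x1 ^ x2)) | ((x5 ^ x4) | x2)) = 0 ^ 1 = 1
x1 ^ (x3 ^ ((((x1 -> x3) -> (x1 & x2)) ^ (x1 ^ x2)) | ((x5 ^ x4) | x2))) = 0 ^ 1 = 1

1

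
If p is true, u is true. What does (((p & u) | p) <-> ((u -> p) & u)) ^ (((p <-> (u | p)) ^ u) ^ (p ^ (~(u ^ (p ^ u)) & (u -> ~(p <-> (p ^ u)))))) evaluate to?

p & u = 1 & 1 = 1
(p & u) | p = 1 | 1 = 1
u -> p = 1 -> 1 = 1
(u -> p) & u = 1 & 1 = 1
((p & u) | p) <-> ((u -> p) & u) = 1 <-> 1 = 1
u | p = 1 | 1 = 1
p <-> (u | p) = 1 <-> 1 = 1
(p <-> (u | p)) ^ u = 1 ^ 1 = 0
p ^ u = 1 ^ 1 = 0
u ^ (p ^ u) = 1 ^ 0 = 1
~(u ^ (p ^ u)) = ~1 = 0
p ^ u = 1 ^ 1 = 0
p <-> (p ^ u) = 1 <-> 0 = 0
~(p <-> (p ^ u)) = ~0 = 1
u -> ~(p <-> (p ^ u)) = 1 -> 1 = 1
~(u ^ (p ^ u)) & (u -> ~(p <-> (p ^ u))) = 0 & 1 = 0
p ^ (~(u ^ (p ^ u)) & (u -> ~(p <-> (p ^ u)))) = 1 ^ 0 = 1
((p <-> (u | p)) ^ u) ^ (p ^ (~(u ^ (p ^ u)) & (u -> ~(p <-> (p ^ u))))) = 0 ^ 1 = 1
(((p & u) | p) <-> ((u -> p) & u)) ^ (((p <-> (u | p)) ^ u) ^ (p ^ (~(u ^ (p ^ u)) & (u -> ~(p <-> (p ^ u)))))) = 1 ^ 1 = 0

0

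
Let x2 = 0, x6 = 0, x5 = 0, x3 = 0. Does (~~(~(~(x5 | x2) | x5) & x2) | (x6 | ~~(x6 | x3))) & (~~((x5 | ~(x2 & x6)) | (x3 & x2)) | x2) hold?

0

x5 | x2 = 0 | 0 = 0
~(x5 | x2) = ~0 = 1
~(x5 | x2) | x5 = 1 | 0 = 1
~(~(x5 | x2) | x5) = ~1 = 0
~(~(x5 | x2) | x5) & x2 = 0 & 0 = 0
~(~(~(x5 | x2) | x5) & x2) = ~0 = 1
~~(~(~(x5 | x2) | x5) & x2) = ~1 = 0
x6 | x3 = 0 | 0 = 0
~(x6 | x3) = ~0 = 1
~~(x6 | x3) = ~1 = 0
x6 | ~~(x6 | x3) = 0 | 0 = 0
~~(~(~(x5 | x2) | x5) & x2) | (x6 | ~~(x6 | x3)) = 0 | 0 = 0
x2 & x6 = 0 & 0 = 0
~(x2 & x6) = ~0 = 1
x5 | ~(x2 & x6) = 0 | 1 = 1
x3 & x2 = 0 & 0 = 0
(x5 | ~(x2 & x6)) | (x3 & x2) = 1 | 0 = 1
~((x5 | ~(x2 & x6)) | (x3 & x2)) = ~1 = 0
~~((x5 | ~(x2 & x6)) | (x3 & x2)) = ~0 = 1
~~((x5 | ~(x2 & x6)) | (x3 & x2)) | x2 = 1 | 0 = 1
(~~(~(~(x5 | x2) | x5) & x2) | (x6 | ~~(x6 | x3))) & (~~((x5 | ~(x2 & x6)) | (x3 & x2)) | x2) = 0 & 1 = 0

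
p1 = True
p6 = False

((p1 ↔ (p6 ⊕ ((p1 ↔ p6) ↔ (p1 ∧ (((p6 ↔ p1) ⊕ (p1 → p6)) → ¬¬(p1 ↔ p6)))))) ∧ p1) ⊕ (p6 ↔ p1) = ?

False

Substituting p1=True, p6=False:
p1 ↔ p6 = True ↔ False = False
p6 ↔ p1 = False ↔ True = False
p1 → p6 = True → False = False
(p6 ↔ p1) ⊕ (p1 → p6) = False ⊕ False = False
p1 ↔ p6 = True ↔ False = False
¬(p1 ↔ p6) = ¬False = True
¬¬(p1 ↔ p6) = ¬True = False
((p6 ↔ p1) ⊕ (p1 → p6)) → ¬¬(p1 ↔ p6) = False → False = True
p1 ∧ (((p6 ↔ p1) ⊕ (p1 → p6)) → ¬¬(p1 ↔ p6)) = True ∧ True = True
(p1 ↔ p6) ↔ (p1 ∧ (((p6 ↔ p1) ⊕ (p1 → p6)) → ¬¬(p1 ↔ p6))) = False ↔ True = False
p6 ⊕ ((p1 ↔ p6) ↔ (p1 ∧ (((p6 ↔ p1) ⊕ (p1 → p6)) → ¬¬(p1 ↔ p6)))) = False ⊕ False = False
p1 ↔ (p6 ⊕ ((p1 ↔ p6) ↔ (p1 ∧ (((p6 ↔ p1) ⊕ (p1 → p6)) → ¬¬(p1 ↔ p6))))) = True ↔ False = False
(p1 ↔ (p6 ⊕ ((p1 ↔ p6) ↔ (p1 ∧ (((p6 ↔ p1) ⊕ (p1 → p6)) → ¬¬(p1 ↔ p6)))))) ∧ p1 = False ∧ True = False
p6 ↔ p1 = False ↔ True = False
((p1 ↔ (p6 ⊕ ((p1 ↔ p6) ↔ (p1 ∧ (((p6 ↔ p1) ⊕ (p1 → p6)) → ¬¬(p1 ↔ p6)))))) ∧ p1) ⊕ (p6 ↔ p1) = False ⊕ False = False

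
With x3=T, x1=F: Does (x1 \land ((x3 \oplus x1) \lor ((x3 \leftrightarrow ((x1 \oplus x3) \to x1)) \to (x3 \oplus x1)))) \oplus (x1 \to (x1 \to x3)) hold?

Substituting x3=T, x1=F:
x3 \oplus x1 = T \oplus F = T
x1 \oplus x3 = F \oplus T = T
(x1 \oplus x3) \to x1 = T \to F = F
x3 \leftrightarrow ((x1 \oplus x3) \to x1) = T \leftrightarrow F = F
x3 \oplus x1 = T \oplus F = T
(x3 \leftrightarrow ((x1 \oplus x3) \to x1)) \to (x3 \oplus x1) = F \to T = T
(x3 \oplus x1) \lor ((x3 \leftrightarrow ((x1 \oplus x3) \to x1)) \to (x3 \oplus x1)) = T \lor T = T
x1 \land ((x3 \oplus x1) \lor ((x3 \leftrightarrow ((x1 \oplus x3) \to x1)) \to (x3 \oplus x1))) = F \land T = F
x1 \to x3 = F \to T = T
x1 \to (x1 \to x3) = F \to T = T
(x1 \land ((x3 \oplus x1) \lor ((x3 \leftrightarrow ((x1 \oplus x3) \to x1)) \to (x3 \oplus x1)))) \oplus (x1 \to (x1 \to x3)) = F \oplus T = T

T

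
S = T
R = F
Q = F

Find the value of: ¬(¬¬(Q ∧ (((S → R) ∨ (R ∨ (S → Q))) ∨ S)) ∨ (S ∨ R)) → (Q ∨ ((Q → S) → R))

T

Substituting S=T, R=F, Q=F:
S → R = T → F = F
S → Q = T → F = F
R ∨ (S → Q) = F ∨ F = F
(S → R) ∨ (R ∨ (S → Q)) = F ∨ F = F
((S → R) ∨ (R ∨ (S → Q))) ∨ S = F ∨ T = T
Q ∧ (((S → R) ∨ (R ∨ (S → Q))) ∨ S) = F ∧ T = F
¬(Q ∧ (((S → R) ∨ (R ∨ (S → Q))) ∨ S)) = ¬F = T
¬¬(Q ∧ (((S → R) ∨ (R ∨ (S → Q))) ∨ S)) = ¬T = F
S ∨ R = T ∨ F = T
¬¬(Q ∧ (((S → R) ∨ (R ∨ (S → Q))) ∨ S)) ∨ (S ∨ R) = F ∨ T = T
¬(¬¬(Q ∧ (((S → R) ∨ (R ∨ (S → Q))) ∨ S)) ∨ (S ∨ R)) = ¬T = F
Q → S = F → T = T
(Q → S) → R = T → F = F
Q ∨ ((Q → S) → R) = F ∨ F = F
¬(¬¬(Q ∧ (((S → R) ∨ (R ∨ (S → Q))) ∨ S)) ∨ (S ∨ R)) → (Q ∨ ((Q → S) → R)) = F → F = T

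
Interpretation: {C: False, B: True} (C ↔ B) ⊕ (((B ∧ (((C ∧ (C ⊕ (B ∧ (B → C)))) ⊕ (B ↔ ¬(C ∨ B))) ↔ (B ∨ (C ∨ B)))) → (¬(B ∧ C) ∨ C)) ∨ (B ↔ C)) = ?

C ↔ B = False ↔ True = False
B → C = True → False = False
B ∧ (B → C) = True ∧ False = False
C ⊕ (B ∧ (B → C)) = False ⊕ False = False
C ∧ (C ⊕ (B ∧ (B → C))) = False ∧ False = False
C ∨ B = False ∨ True = True
¬(C ∨ B) = ¬True = False
B ↔ ¬(C ∨ B) = True ↔ False = False
(C ∧ (C ⊕ (B ∧ (B → C)))) ⊕ (B ↔ ¬(C ∨ B)) = False ⊕ False = False
C ∨ B = False ∨ True = True
B ∨ (C ∨ B) = True ∨ True = True
((C ∧ (C ⊕ (B ∧ (B → C)))) ⊕ (B ↔ ¬(C ∨ B))) ↔ (B ∨ (C ∨ B)) = False ↔ True = False
B ∧ (((C ∧ (C ⊕ (B ∧ (B → C)))) ⊕ (B ↔ ¬(C ∨ B))) ↔ (B ∨ (C ∨ B))) = True ∧ False = False
B ∧ C = True ∧ False = False
¬(B ∧ C) = ¬False = True
¬(B ∧ C) ∨ C = True ∨ False = True
(B ∧ (((C ∧ (C ⊕ (B ∧ (B → C)))) ⊕ (B ↔ ¬(C ∨ B))) ↔ (B ∨ (C ∨ B)))) → (¬(B ∧ C) ∨ C) = False → True = True
B ↔ C = True ↔ False = False
((B ∧ (((C ∧ (C ⊕ (B ∧ (B → C)))) ⊕ (B ↔ ¬(C ∨ B))) ↔ (B ∨ (C ∨ B)))) → (¬(B ∧ C) ∨ C)) ∨ (B ↔ C) = True ∨ False = True
(C ↔ B) ⊕ (((B ∧ (((C ∧ (C ⊕ (B ∧ (B → C)))) ⊕ (B ↔ ¬(C ∨ B))) ↔ (B ∨ (C ∨ B)))) → (¬(B ∧ C) ∨ C)) ∨ (B ↔ C)) = False ⊕ True = True

True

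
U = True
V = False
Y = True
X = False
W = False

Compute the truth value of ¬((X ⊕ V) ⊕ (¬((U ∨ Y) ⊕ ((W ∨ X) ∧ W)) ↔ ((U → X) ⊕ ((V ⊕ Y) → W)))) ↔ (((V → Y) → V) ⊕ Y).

X ⊕ V = False ⊕ False = False
U ∨ Y = True ∨ True = True
W ∨ X = False ∨ False = False
(W ∨ X) ∧ W = False ∧ False = False
(U ∨ Y) ⊕ ((W ∨ X) ∧ W) = True ⊕ False = True
¬((U ∨ Y) ⊕ ((W ∨ X) ∧ W)) = ¬True = False
U → X = True → False = False
V ⊕ Y = False ⊕ True = True
(V ⊕ Y) → W = True → False = False
(U → X) ⊕ ((V ⊕ Y) → W) = False ⊕ False = False
¬((U ∨ Y) ⊕ ((W ∨ X) ∧ W)) ↔ ((U → X) ⊕ ((V ⊕ Y) → W)) = False ↔ False = True
(X ⊕ V) ⊕ (¬((U ∨ Y) ⊕ ((W ∨ X) ∧ W)) ↔ ((U → X) ⊕ ((V ⊕ Y) → W))) = False ⊕ True = True
¬((X ⊕ V) ⊕ (¬((U ∨ Y) ⊕ ((W ∨ X) ∧ W)) ↔ ((U → X) ⊕ ((V ⊕ Y) → W)))) = ¬True = False
V → Y = False → True = True
(V → Y) → V = True → False = False
((V → Y) → V) ⊕ Y = False ⊕ True = True
¬((X ⊕ V) ⊕ (¬((U ∨ Y) ⊕ ((W ∨ X) ∧ W)) ↔ ((U → X) ⊕ ((V ⊕ Y) → W)))) ↔ (((V → Y) → V) ⊕ Y) = False ↔ True = False

False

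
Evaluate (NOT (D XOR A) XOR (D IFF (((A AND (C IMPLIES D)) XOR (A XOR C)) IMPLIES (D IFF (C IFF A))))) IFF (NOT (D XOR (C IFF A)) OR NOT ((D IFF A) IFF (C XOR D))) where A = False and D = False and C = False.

True

D XOR A = False XOR False = False
NOT (D XOR A) = NOT False = True
C IMPLIES D = False IMPLIES False = True
A AND (C IMPLIES D) = False AND True = False
A XOR C = False XOR False = False
(A AND (C IMPLIES D)) XOR (A XOR C) = False XOR False = False
C IFF A = False IFF False = True
D IFF (C IFF A) = False IFF True = False
((A AND (C IMPLIES D)) XOR (A XOR C)) IMPLIES (D IFF (C IFF A)) = False IMPLIES False = True
D IFF (((A AND (C IMPLIES D)) XOR (A XOR C)) IMPLIES (D IFF (C IFF A))) = False IFF True = False
NOT (D XOR A) XOR (D IFF (((A AND (C IMPLIES D)) XOR (A XOR C)) IMPLIES (D IFF (C IFF A)))) = True XOR False = True
C IFF A = False IFF False = True
D XOR (C IFF A) = False XOR True = True
NOT (D XOR (C IFF A)) = NOT True = False
D IFF A = False IFF False = True
C XOR D = False XOR False = False
(D IFF A) IFF (C XOR D) = True IFF False = False
NOT ((D IFF A) IFF (C XOR D)) = NOT False = True
NOT (D XOR (C IFF A)) OR NOT ((D IFF A) IFF (C XOR D)) = False OR True = True
(NOT (D XOR A) XOR (D IFF (((A AND (C IMPLIES D)) XOR (A XOR C)) IMPLIES (D IFF (C IFF A))))) IFF (NOT (D XOR (C IFF A)) OR NOT ((D IFF A) IFF (C XOR D))) = True IFF True = True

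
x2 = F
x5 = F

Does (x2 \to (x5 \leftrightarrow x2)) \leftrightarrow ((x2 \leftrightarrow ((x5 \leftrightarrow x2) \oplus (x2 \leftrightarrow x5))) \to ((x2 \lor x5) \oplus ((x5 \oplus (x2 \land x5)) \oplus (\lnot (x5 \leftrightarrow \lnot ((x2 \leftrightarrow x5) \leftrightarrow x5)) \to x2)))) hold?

F

Substituting x2=F, x5=F:
x5 \leftrightarrow x2 = F \leftrightarrow F = T
x2 \to (x5 \leftrightarrow x2) = F \to T = T
x5 \leftrightarrow x2 = F \leftrightarrow F = T
x2 \leftrightarrow x5 = F \leftrightarrow F = T
(x5 \leftrightarrow x2) \oplus (x2 \leftrightarrow x5) = T \oplus T = F
x2 \leftrightarrow ((x5 \leftrightarrow x2) \oplus (x2 \leftrightarrow x5)) = F \leftrightarrow F = T
x2 \lor x5 = F \lor F = F
x2 \land x5 = F \land F = F
x5 \oplus (x2 \land x5) = F \oplus F = F
x2 \leftrightarrow x5 = F \leftrightarrow F = T
(x2 \leftrightarrow x5) \leftrightarrow x5 = T \leftrightarrow F = F
\lnot ((x2 \leftrightarrow x5) \leftrightarrow x5) = \lnot F = T
x5 \leftrightarrow \lnot ((x2 \leftrightarrow x5) \leftrightarrow x5) = F \leftrightarrow T = F
\lnot (x5 \leftrightarrow \lnot ((x2 \leftrightarrow x5) \leftrightarrow x5)) = \lnot F = T
\lnot (x5 \leftrightarrow \lnot ((x2 \leftrightarrow x5) \leftrightarrow x5)) \to x2 = T \to F = F
(x5 \oplus (x2 \land x5)) \oplus (\lnot (x5 \leftrightarrow \lnot ((x2 \leftrightarrow x5) \leftrightarrow x5)) \to x2) = F \oplus F = F
(x2 \lor x5) \oplus ((x5 \oplus (x2 \land x5)) \oplus (\lnot (x5 \leftrightarrow \lnot ((x2 \leftrightarrow x5) \leftrightarrow x5)) \to x2)) = F \oplus F = F
(x2 \leftrightarrow ((x5 \leftrightarrow x2) \oplus (x2 \leftrightarrow x5))) \to ((x2 \lor x5) \oplus ((x5 \oplus (x2 \land x5)) \oplus (\lnot (x5 \leftrightarrow \lnot ((x2 \leftrightarrow x5) \leftrightarrow x5)) \to x2))) = T \to F = F
(x2 \to (x5 \leftrightarrow x2)) \leftrightarrow ((x2 \leftrightarrow ((x5 \leftrightarrow x2) \oplus (x2 \leftrightarrow x5))) \to ((x2 \lor x5) \oplus ((x5 \oplus (x2 \land x5)) \oplus (\lnot (x5 \leftrightarrow \lnot ((x2 \leftrightarrow x5) \leftrightarrow x5)) \to x2)))) = T \leftrightarrow F = F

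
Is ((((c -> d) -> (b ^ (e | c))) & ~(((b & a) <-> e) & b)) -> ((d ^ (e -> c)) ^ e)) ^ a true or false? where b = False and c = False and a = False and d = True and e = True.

False

c -> d = False -> True = True
e | c = True | False = True
b ^ (e | c) = False ^ True = True
(c -> d) -> (b ^ (e | c)) = True -> True = True
b & a = False & False = False
(b & a) <-> e = False <-> True = False
((b & a) <-> e) & b = False & False = False
~(((b & a) <-> e) & b) = ~False = True
((c -> d) -> (b ^ (e | c))) & ~(((b & a) <-> e) & b) = True & True = True
e -> c = True -> False = False
d ^ (e -> c) = True ^ False = True
(d ^ (e -> c)) ^ e = True ^ True = False
(((c -> d) -> (b ^ (e | c))) & ~(((b & a) <-> e) & b)) -> ((d ^ (e -> c)) ^ e) = True -> False = False
((((c -> d) -> (b ^ (e | c))) & ~(((b & a) <-> e) & b)) -> ((d ^ (e -> c)) ^ e)) ^ a = False ^ False = False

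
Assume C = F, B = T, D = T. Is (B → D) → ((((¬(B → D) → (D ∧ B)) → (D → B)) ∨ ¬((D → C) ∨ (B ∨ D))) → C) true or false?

B → D = T → T = T
B → D = T → T = T
¬(B → D) = ¬T = F
D ∧ B = T ∧ T = T
¬(B → D) → (D ∧ B) = F → T = T
D → B = T → T = T
(¬(B → D) → (D ∧ B)) → (D → B) = T → T = T
D → C = T → F = F
B ∨ D = T ∨ T = T
(D → C) ∨ (B ∨ D) = F ∨ T = T
¬((D → C) ∨ (B ∨ D)) = ¬T = F
((¬(B → D) → (D ∧ B)) → (D → B)) ∨ ¬((D → C) ∨ (B ∨ D)) = T ∨ F = T
(((¬(B → D) → (D ∧ B)) → (D → B)) ∨ ¬((D → C) ∨ (B ∨ D))) → C = T → F = F
(B → D) → ((((¬(B → D) → (D ∧ B)) → (D → B)) ∨ ¬((D → C) ∨ (B ∨ D))) → C) = T → F = F

F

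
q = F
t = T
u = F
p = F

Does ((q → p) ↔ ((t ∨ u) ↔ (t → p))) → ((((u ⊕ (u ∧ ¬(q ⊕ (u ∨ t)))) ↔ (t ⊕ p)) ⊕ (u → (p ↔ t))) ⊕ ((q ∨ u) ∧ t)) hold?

T

q → p = F → F = T
t ∨ u = T ∨ F = T
t → p = T → F = F
(t ∨ u) ↔ (t → p) = T ↔ F = F
(q → p) ↔ ((t ∨ u) ↔ (t → p)) = T ↔ F = F
u ∨ t = F ∨ T = T
q ⊕ (u ∨ t) = F ⊕ T = T
¬(q ⊕ (u ∨ t)) = ¬T = F
u ∧ ¬(q ⊕ (u ∨ t)) = F ∧ F = F
u ⊕ (u ∧ ¬(q ⊕ (u ∨ t))) = F ⊕ F = F
t ⊕ p = T ⊕ F = T
(u ⊕ (u ∧ ¬(q ⊕ (u ∨ t)))) ↔ (t ⊕ p) = F ↔ T = F
p ↔ t = F ↔ T = F
u → (p ↔ t) = F → F = T
((u ⊕ (u ∧ ¬(q ⊕ (u ∨ t)))) ↔ (t ⊕ p)) ⊕ (u → (p ↔ t)) = F ⊕ T = T
q ∨ u = F ∨ F = F
(q ∨ u) ∧ t = F ∧ T = F
(((u ⊕ (u ∧ ¬(q ⊕ (u ∨ t)))) ↔ (t ⊕ p)) ⊕ (u → (p ↔ t))) ⊕ ((q ∨ u) ∧ t) = T ⊕ F = T
((q → p) ↔ ((t ∨ u) ↔ (t → p))) → ((((u ⊕ (u ∧ ¬(q ⊕ (u ∨ t)))) ↔ (t ⊕ p)) ⊕ (u → (p ↔ t))) ⊕ ((q ∨ u) ∧ t)) = F → T = T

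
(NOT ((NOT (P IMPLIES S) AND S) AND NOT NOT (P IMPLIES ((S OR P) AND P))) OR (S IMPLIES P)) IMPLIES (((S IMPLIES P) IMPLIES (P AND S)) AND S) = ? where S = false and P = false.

false

P IMPLIES S = false IMPLIES false = true
NOT (P IMPLIES S) = NOT true = false
NOT (P IMPLIES S) AND S = false AND false = false
S OR P = false OR false = false
(S OR P) AND P = false AND false = false
P IMPLIES ((S OR P) AND P) = false IMPLIES false = true
NOT (P IMPLIES ((S OR P) AND P)) = NOT true = false
NOT NOT (P IMPLIES ((S OR P) AND P)) = NOT false = true
(NOT (P IMPLIES S) AND S) AND NOT NOT (P IMPLIES ((S OR P) AND P)) = false AND true = false
NOT ((NOT (P IMPLIES S) AND S) AND NOT NOT (P IMPLIES ((S OR P) AND P))) = NOT false = true
S IMPLIES P = false IMPLIES false = true
NOT ((NOT (P IMPLIES S) AND S) AND NOT NOT (P IMPLIES ((S OR P) AND P))) OR (S IMPLIES P) = true OR true = true
S IMPLIES P = false IMPLIES false = true
P AND S = false AND false = false
(S IMPLIES P) IMPLIES (P AND S) = true IMPLIES false = false
((S IMPLIES P) IMPLIES (P AND S)) AND S = false AND false = false
(NOT ((NOT (P IMPLIES S) AND S) AND NOT NOT (P IMPLIES ((S OR P) AND P))) OR (S IMPLIES P)) IMPLIES (((S IMPLIES P) IMPLIES (P AND S)) AND S) = true IMPLIES false = false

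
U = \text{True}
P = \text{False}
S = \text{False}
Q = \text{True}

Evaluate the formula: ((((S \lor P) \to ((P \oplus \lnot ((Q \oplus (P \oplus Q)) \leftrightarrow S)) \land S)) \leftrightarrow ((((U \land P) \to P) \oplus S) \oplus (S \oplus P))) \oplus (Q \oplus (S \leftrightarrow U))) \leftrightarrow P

Substituting U=\text{True}, P=\text{False}, S=\text{False}, Q=\text{True}:
S \lor P = \text{False} \lor \text{False} = \text{False}
P \oplus Q = \text{False} \oplus \text{True} = \text{True}
Q \oplus (P \oplus Q) = \text{True} \oplus \text{True} = \text{False}
(Q \oplus (P \oplus Q)) \leftrightarrow S = \text{False} \leftrightarrow \text{False} = \text{True}
\lnot ((Q \oplus (P \oplus Q)) \leftrightarrow S) = \lnot \text{True} = \text{False}
P \oplus \lnot ((Q \oplus (P \oplus Q)) \leftrightarrow S) = \text{False} \oplus \text{False} = \text{False}
(P \oplus \lnot ((Q \oplus (P \oplus Q)) \leftrightarrow S)) \land S = \text{False} \land \text{False} = \text{False}
(S \lor P) \to ((P \oplus \lnot ((Q \oplus (P \oplus Q)) \leftrightarrow S)) \land S) = \text{False} \to \text{False} = \text{True}
U \land P = \text{True} \land \text{False} = \text{False}
(U \land P) \to P = \text{False} \to \text{False} = \text{True}
((U \land P) \to P) \oplus S = \text{True} \oplus \text{False} = \text{True}
S \oplus P = \text{False} \oplus \text{False} = \text{False}
(((U \land P) \to P) \oplus S) \oplus (S \oplus P) = \text{True} \oplus \text{False} = \text{True}
((S \lor P) \to ((P \oplus \lnot ((Q \oplus (P \oplus Q)) \leftrightarrow S)) \land S)) \leftrightarrow ((((U \land P) \to P) \oplus S) \oplus (S \oplus P)) = \text{True} \leftrightarrow \text{True} = \text{True}
S \leftrightarrow U = \text{False} \leftrightarrow \text{True} = \text{False}
Q \oplus (S \leftrightarrow U) = \text{True} \oplus \text{False} = \text{True}
(((S \lor P) \to ((P \oplus \lnot ((Q \oplus (P \oplus Q)) \leftrightarrow S)) \land S)) \leftrightarrow ((((U \land P) \to P) \oplus S) \oplus (S \oplus P))) \oplus (Q \oplus (S \leftrightarrow U)) = \text{True} \oplus \text{True} = \text{False}
((((S \lor P) \to ((P \oplus \lnot ((Q \oplus (P \oplus Q)) \leftrightarrow S)) \land S)) \leftrightarrow ((((U \land P) \to P) \oplus S) \oplus (S \oplus P))) \oplus (Q \oplus (S \leftrightarrow U))) \leftrightarrow P = \text{False} \leftrightarrow \text{False} = \text{True}

\text{True}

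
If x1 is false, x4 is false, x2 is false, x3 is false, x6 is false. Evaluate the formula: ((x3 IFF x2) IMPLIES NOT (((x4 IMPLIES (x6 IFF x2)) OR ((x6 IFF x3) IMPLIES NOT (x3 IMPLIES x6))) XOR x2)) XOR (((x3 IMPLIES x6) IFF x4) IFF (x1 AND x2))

true

x3 IFF x2 = false IFF false = true
x6 IFF x2 = false IFF false = true
x4 IMPLIES (x6 IFF x2) = false IMPLIES true = true
x6 IFF x3 = false IFF false = true
x3 IMPLIES x6 = false IMPLIES false = true
NOT (x3 IMPLIES x6) = NOT true = false
(x6 IFF x3) IMPLIES NOT (x3 IMPLIES x6) = true IMPLIES false = false
(x4 IMPLIES (x6 IFF x2)) OR ((x6 IFF x3) IMPLIES NOT (x3 IMPLIES x6)) = true OR false = true
((x4 IMPLIES (x6 IFF x2)) OR ((x6 IFF x3) IMPLIES NOT (x3 IMPLIES x6))) XOR x2 = true XOR false = true
NOT (((x4 IMPLIES (x6 IFF x2)) OR ((x6 IFF x3) IMPLIES NOT (x3 IMPLIES x6))) XOR x2) = NOT true = false
(x3 IFF x2) IMPLIES NOT (((x4 IMPLIES (x6 IFF x2)) OR ((x6 IFF x3) IMPLIES NOT (x3 IMPLIES x6))) XOR x2) = true IMPLIES false = false
x3 IMPLIES x6 = false IMPLIES false = true
(x3 IMPLIES x6) IFF x4 = true IFF false = false
x1 AND x2 = false AND false = false
((x3 IMPLIES x6) IFF x4) IFF (x1 AND x2) = false IFF false = true
((x3 IFF x2) IMPLIES NOT (((x4 IMPLIES (x6 IFF x2)) OR ((x6 IFF x3) IMPLIES NOT (x3 IMPLIES x6))) XOR x2)) XOR (((x3 IMPLIES x6) IFF x4) IFF (x1 AND x2)) = false XOR true = true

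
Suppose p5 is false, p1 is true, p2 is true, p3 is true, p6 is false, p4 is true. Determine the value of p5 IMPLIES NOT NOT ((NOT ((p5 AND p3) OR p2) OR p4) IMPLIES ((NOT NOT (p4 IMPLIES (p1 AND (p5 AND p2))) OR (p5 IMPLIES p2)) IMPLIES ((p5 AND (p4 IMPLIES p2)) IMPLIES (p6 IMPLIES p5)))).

Substituting p5=false, p1=true, p2=true, p3=true, p6=false, p4=true:
p5 AND p3 = false AND true = false
(p5 AND p3) OR p2 = false OR true = true
NOT ((p5 AND p3) OR p2) = NOT true = false
NOT ((p5 AND p3) OR p2) OR p4 = false OR true = true
p5 AND p2 = false AND true = false
p1 AND (p5 AND p2) = true AND false = false
p4 IMPLIES (p1 AND (p5 AND p2)) = true IMPLIES false = false
NOT (p4 IMPLIES (p1 AND (p5 AND p2))) = NOT false = true
NOT NOT (p4 IMPLIES (p1 AND (p5 AND p2))) = NOT true = false
p5 IMPLIES p2 = false IMPLIES true = true
NOT NOT (p4 IMPLIES (p1 AND (p5 AND p2))) OR (p5 IMPLIES p2) = false OR true = true
p4 IMPLIES p2 = true IMPLIES true = true
p5 AND (p4 IMPLIES p2) = false AND true = false
p6 IMPLIES p5 = false IMPLIES false = true
(p5 AND (p4 IMPLIES p2)) IMPLIES (p6 IMPLIES p5) = false IMPLIES true = true
(NOT NOT (p4 IMPLIES (p1 AND (p5 AND p2))) OR (p5 IMPLIES p2)) IMPLIES ((p5 AND (p4 IMPLIES p2)) IMPLIES (p6 IMPLIES p5)) = true IMPLIES true = true
(NOT ((p5 AND p3) OR p2) OR p4) IMPLIES ((NOT NOT (p4 IMPLIES (p1 AND (p5 AND p2))) OR (p5 IMPLIES p2)) IMPLIES ((p5 AND (p4 IMPLIES p2)) IMPLIES (p6 IMPLIES p5))) = true IMPLIES true = true
NOT ((NOT ((p5 AND p3) OR p2) OR p4) IMPLIES ((NOT NOT (p4 IMPLIES (p1 AND (p5 AND p2))) OR (p5 IMPLIES p2)) IMPLIES ((p5 AND (p4 IMPLIES p2)) IMPLIES (p6 IMPLIES p5)))) = NOT true = false
NOT NOT ((NOT ((p5 AND p3) OR p2) OR p4) IMPLIES ((NOT NOT (p4 IMPLIES (p1 AND (p5 AND p2))) OR (p5 IMPLIES p2)) IMPLIES ((p5 AND (p4 IMPLIES p2)) IMPLIES (p6 IMPLIES p5)))) = NOT false = true
p5 IMPLIES NOT NOT ((NOT ((p5 AND p3) OR p2) OR p4) IMPLIES ((NOT NOT (p4 IMPLIES (p1 AND (p5 AND p2))) OR (p5 IMPLIES p2)) IMPLIES ((p5 AND (p4 IMPLIES p2)) IMPLIES (p6 IMPLIES p5)))) = false IMPLIES true = true

true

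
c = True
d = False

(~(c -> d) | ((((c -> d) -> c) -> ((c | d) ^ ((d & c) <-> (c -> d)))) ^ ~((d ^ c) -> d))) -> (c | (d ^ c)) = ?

Substituting c=True, d=False:
c -> d = True -> False = False
~(c -> d) = ~False = True
c -> d = True -> False = False
(c -> d) -> c = False -> True = True
c | d = True | False = True
d & c = False & True = False
c -> d = True -> False = False
(d & c) <-> (c -> d) = False <-> False = True
(c | d) ^ ((d & c) <-> (c -> d)) = True ^ True = False
((c -> d) -> c) -> ((c | d) ^ ((d & c) <-> (c -> d))) = True -> False = False
d ^ c = False ^ True = True
(d ^ c) -> d = True -> False = False
~((d ^ c) -> d) = ~False = True
(((c -> d) -> c) -> ((c | d) ^ ((d & c) <-> (c -> d)))) ^ ~((d ^ c) -> d) = False ^ True = True
~(c -> d) | ((((c -> d) -> c) -> ((c | d) ^ ((d & c) <-> (c -> d)))) ^ ~((d ^ c) -> d)) = True | True = True
d ^ c = False ^ True = True
c | (d ^ c) = True | True = True
(~(c -> d) | ((((c -> d) -> c) -> ((c | d) ^ ((d & c) <-> (c -> d)))) ^ ~((d ^ c) -> d))) -> (c | (d ^ c)) = True -> True = True

True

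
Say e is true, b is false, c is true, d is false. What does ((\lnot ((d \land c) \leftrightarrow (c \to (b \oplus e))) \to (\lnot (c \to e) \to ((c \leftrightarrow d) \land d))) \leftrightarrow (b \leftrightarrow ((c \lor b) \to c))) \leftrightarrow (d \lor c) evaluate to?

F

d \land c = F \land T = F
b \oplus e = F \oplus T = T
c \to (b \oplus e) = T \to T = T
(d \land c) \leftrightarrow (c \to (b \oplus e)) = F \leftrightarrow T = F
\lnot ((d \land c) \leftrightarrow (c \to (b \oplus e))) = \lnot F = T
c \to e = T \to T = T
\lnot (c \to e) = \lnot T = F
c \leftrightarrow d = T \leftrightarrow F = F
(c \leftrightarrow d) \land d = F \land F = F
\lnot (c \to e) \to ((c \leftrightarrow d) \land d) = F \to F = T
\lnot ((d \land c) \leftrightarrow (c \to (b \oplus e))) \to (\lnot (c \to e) \to ((c \leftrightarrow d) \land d)) = T \to T = T
c \lor b = T \lor F = T
(c \lor b) \to c = T \to T = T
b \leftrightarrow ((c \lor b) \to c) = F \leftrightarrow T = F
(\lnot ((d \land c) \leftrightarrow (c \to (b \oplus e))) \to (\lnot (c \to e) \to ((c \leftrightarrow d) \land d))) \leftrightarrow (b \leftrightarrow ((c \lor b) \to c)) = T \leftrightarrow F = F
d \lor c = F \lor T = T
((\lnot ((d \land c) \leftrightarrow (c \to (b \oplus e))) \to (\lnot (c \to e) \to ((c \leftrightarrow d) \land d))) \leftrightarrow (b \leftrightarrow ((c \lor b) \to c))) \leftrightarrow (d \lor c) = F \leftrightarrow T = F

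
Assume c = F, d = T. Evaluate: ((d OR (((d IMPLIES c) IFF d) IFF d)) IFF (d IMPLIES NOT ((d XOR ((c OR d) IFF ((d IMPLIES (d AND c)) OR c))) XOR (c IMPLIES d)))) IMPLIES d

T

d IMPLIES c = T IMPLIES F = F
(d IMPLIES c) IFF d = F IFF T = F
((d IMPLIES c) IFF d) IFF d = F IFF T = F
d OR (((d IMPLIES c) IFF d) IFF d) = T OR F = T
c OR d = F OR T = T
d AND c = T AND F = F
d IMPLIES (d AND c) = T IMPLIES F = F
(d IMPLIES (d AND c)) OR c = F OR F = F
(c OR d) IFF ((d IMPLIES (d AND c)) OR c) = T IFF F = F
d XOR ((c OR d) IFF ((d IMPLIES (d AND c)) OR c)) = T XOR F = T
c IMPLIES d = F IMPLIES T = T
(d XOR ((c OR d) IFF ((d IMPLIES (d AND c)) OR c))) XOR (c IMPLIES d) = T XOR T = F
NOT ((d XOR ((c OR d) IFF ((d IMPLIES (d AND c)) OR c))) XOR (c IMPLIES d)) = NOT F = T
d IMPLIES NOT ((d XOR ((c OR d) IFF ((d IMPLIES (d AND c)) OR c))) XOR (c IMPLIES d)) = T IMPLIES T = T
(d OR (((d IMPLIES c) IFF d) IFF d)) IFF (d IMPLIES NOT ((d XOR ((c OR d) IFF ((d IMPLIES (d AND c)) OR c))) XOR (c IMPLIES d))) = T IFF T = T
((d OR (((d IMPLIES c) IFF d) IFF d)) IFF (d IMPLIES NOT ((d XOR ((c OR d) IFF ((d IMPLIES (d AND c)) OR c))) XOR (c IMPLIES d)))) IMPLIES d = T IMPLIES T = T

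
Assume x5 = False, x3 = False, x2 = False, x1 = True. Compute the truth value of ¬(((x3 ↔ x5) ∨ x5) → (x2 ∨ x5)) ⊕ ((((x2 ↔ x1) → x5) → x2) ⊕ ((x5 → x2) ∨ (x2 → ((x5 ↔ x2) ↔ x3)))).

False

Substituting x5=False, x3=False, x2=False, x1=True:
x3 ↔ x5 = False ↔ False = True
(x3 ↔ x5) ∨ x5 = True ∨ False = True
x2 ∨ x5 = False ∨ False = False
((x3 ↔ x5) ∨ x5) → (x2 ∨ x5) = True → False = False
¬(((x3 ↔ x5) ∨ x5) → (x2 ∨ x5)) = ¬False = True
x2 ↔ x1 = False ↔ True = False
(x2 ↔ x1) → x5 = False → False = True
((x2 ↔ x1) → x5) → x2 = True → False = False
x5 → x2 = False → False = True
x5 ↔ x2 = False ↔ False = True
(x5 ↔ x2) ↔ x3 = True ↔ False = False
x2 → ((x5 ↔ x2) ↔ x3) = False → False = True
(x5 → x2) ∨ (x2 → ((x5 ↔ x2) ↔ x3)) = True ∨ True = True
(((x2 ↔ x1) → x5) → x2) ⊕ ((x5 → x2) ∨ (x2 → ((x5 ↔ x2) ↔ x3))) = False ⊕ True = True
¬(((x3 ↔ x5) ∨ x5) → (x2 ∨ x5)) ⊕ ((((x2 ↔ x1) → x5) → x2) ⊕ ((x5 → x2) ∨ (x2 → ((x5 ↔ x2) ↔ x3)))) = True ⊕ True = False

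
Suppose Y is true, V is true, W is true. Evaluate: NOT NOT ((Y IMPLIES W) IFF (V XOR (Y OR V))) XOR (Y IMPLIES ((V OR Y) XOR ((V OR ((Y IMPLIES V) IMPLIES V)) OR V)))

Substituting Y=true, V=true, W=true:
Y IMPLIES W = true IMPLIES true = true
Y OR V = true OR true = true
V XOR (Y OR V) = true XOR true = false
(Y IMPLIES W) IFF (V XOR (Y OR V)) = true IFF false = false
NOT ((Y IMPLIES W) IFF (V XOR (Y OR V))) = NOT false = true
NOT NOT ((Y IMPLIES W) IFF (V XOR (Y OR V))) = NOT true = false
V OR Y = true OR true = true
Y IMPLIES V = true IMPLIES true = true
(Y IMPLIES V) IMPLIES V = true IMPLIES true = true
V OR ((Y IMPLIES V) IMPLIES V) = true OR true = true
(V OR ((Y IMPLIES V) IMPLIES V)) OR V = true OR true = true
(V OR Y) XOR ((V OR ((Y IMPLIES V) IMPLIES V)) OR V) = true XOR true = false
Y IMPLIES ((V OR Y) XOR ((V OR ((Y IMPLIES V) IMPLIES V)) OR V)) = true IMPLIES false = false
NOT NOT ((Y IMPLIES W) IFF (V XOR (Y OR V))) XOR (Y IMPLIES ((V OR Y) XOR ((V OR ((Y IMPLIES V) IMPLIES V)) OR V))) = false XOR false = false

false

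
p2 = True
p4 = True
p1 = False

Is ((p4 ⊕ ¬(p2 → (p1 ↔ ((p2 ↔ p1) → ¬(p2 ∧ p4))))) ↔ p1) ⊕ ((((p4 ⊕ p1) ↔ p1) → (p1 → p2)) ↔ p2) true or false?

False

p2 ↔ p1 = True ↔ False = False
p2 ∧ p4 = True ∧ True = True
¬(p2 ∧ p4) = ¬True = False
(p2 ↔ p1) → ¬(p2 ∧ p4) = False → False = True
p1 ↔ ((p2 ↔ p1) → ¬(p2 ∧ p4)) = False ↔ True = False
p2 → (p1 ↔ ((p2 ↔ p1) → ¬(p2 ∧ p4))) = True → False = False
¬(p2 → (p1 ↔ ((p2 ↔ p1) → ¬(p2 ∧ p4)))) = ¬False = True
p4 ⊕ ¬(p2 → (p1 ↔ ((p2 ↔ p1) → ¬(p2 ∧ p4)))) = True ⊕ True = False
(p4 ⊕ ¬(p2 → (p1 ↔ ((p2 ↔ p1) → ¬(p2 ∧ p4))))) ↔ p1 = False ↔ False = True
p4 ⊕ p1 = True ⊕ False = True
(p4 ⊕ p1) ↔ p1 = True ↔ False = False
p1 → p2 = False → True = True
((p4 ⊕ p1) ↔ p1) → (p1 → p2) = False → True = True
(((p4 ⊕ p1) ↔ p1) → (p1 → p2)) ↔ p2 = True ↔ True = True
((p4 ⊕ ¬(p2 → (p1 ↔ ((p2 ↔ p1) → ¬(p2 ∧ p4))))) ↔ p1) ⊕ ((((p4 ⊕ p1) ↔ p1) → (p1 → p2)) ↔ p2) = True ⊕ True = False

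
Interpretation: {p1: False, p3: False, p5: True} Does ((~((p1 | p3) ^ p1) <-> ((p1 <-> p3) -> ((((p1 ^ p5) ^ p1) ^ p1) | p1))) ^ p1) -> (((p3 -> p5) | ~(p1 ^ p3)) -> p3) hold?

p1 | p3 = False | False = False
(p1 | p3) ^ p1 = False ^ False = False
~((p1 | p3) ^ p1) = ~False = True
p1 <-> p3 = False <-> False = True
p1 ^ p5 = False ^ True = True
(p1 ^ p5) ^ p1 = True ^ False = True
((p1 ^ p5) ^ p1) ^ p1 = True ^ False = True
(((p1 ^ p5) ^ p1) ^ p1) | p1 = True | False = True
(p1 <-> p3) -> ((((p1 ^ p5) ^ p1) ^ p1) | p1) = True -> True = True
~((p1 | p3) ^ p1) <-> ((p1 <-> p3) -> ((((p1 ^ p5) ^ p1) ^ p1) | p1)) = True <-> True = True
(~((p1 | p3) ^ p1) <-> ((p1 <-> p3) -> ((((p1 ^ p5) ^ p1) ^ p1) | p1))) ^ p1 = True ^ False = True
p3 -> p5 = False -> True = True
p1 ^ p3 = False ^ False = False
~(p1 ^ p3) = ~False = True
(p3 -> p5) | ~(p1 ^ p3) = True | True = True
((p3 -> p5) | ~(p1 ^ p3)) -> p3 = True -> False = False
((~((p1 | p3) ^ p1) <-> ((p1 <-> p3) -> ((((p1 ^ p5) ^ p1) ^ p1) | p1))) ^ p1) -> (((p3 -> p5) | ~(p1 ^ p3)) -> p3) = True -> False = False

False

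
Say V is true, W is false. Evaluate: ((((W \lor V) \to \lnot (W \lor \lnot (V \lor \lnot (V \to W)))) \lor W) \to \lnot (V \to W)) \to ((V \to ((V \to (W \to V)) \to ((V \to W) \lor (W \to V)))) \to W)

F

W \lor V = F \lor T = T
V \to W = T \to F = F
\lnot (V \to W) = \lnot F = T
V \lor \lnot (V \to W) = T \lor T = T
\lnot (V \lor \lnot (V \to W)) = \lnot T = F
W \lor \lnot (V \lor \lnot (V \to W)) = F \lor F = F
\lnot (W \lor \lnot (V \lor \lnot (V \to W))) = \lnot F = T
(W \lor V) \to \lnot (W \lor \lnot (V \lor \lnot (V \to W))) = T \to T = T
((W \lor V) \to \lnot (W \lor \lnot (V \lor \lnot (V \to W)))) \lor W = T \lor F = T
V \to W = T \to F = F
\lnot (V \to W) = \lnot F = T
(((W \lor V) \to \lnot (W \lor \lnot (V \lor \lnot (V \to W)))) \lor W) \to \lnot (V \to W) = T \to T = T
W \to V = F \to T = T
V \to (W \to V) = T \to T = T
V \to W = T \to F = F
W \to V = F \to T = T
(V \to W) \lor (W \to V) = F \lor T = T
(V \to (W \to V)) \to ((V \to W) \lor (W \to V)) = T \to T = T
V \to ((V \to (W \to V)) \to ((V \to W) \lor (W \to V))) = T \to T = T
(V \to ((V \to (W \to V)) \to ((V \to W) \lor (W \to V)))) \to W = T \to F = F
((((W \lor V) \to \lnot (W \lor \lnot (V \lor \lnot (V \to W)))) \lor W) \to \lnot (V \to W)) \to ((V \to ((V \to (W \to V)) \to ((V \to W) \lor (W \to V)))) \to W) = T \to F = F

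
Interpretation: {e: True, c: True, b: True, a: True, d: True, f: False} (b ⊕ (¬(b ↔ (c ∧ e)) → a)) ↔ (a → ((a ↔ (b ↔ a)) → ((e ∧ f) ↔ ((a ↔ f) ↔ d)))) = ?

c ∧ e = True ∧ True = True
b ↔ (c ∧ e) = True ↔ True = True
¬(b ↔ (c ∧ e)) = ¬True = False
¬(b ↔ (c ∧ e)) → a = False → True = True
b ⊕ (¬(b ↔ (c ∧ e)) → a) = True ⊕ True = False
b ↔ a = True ↔ True = True
a ↔ (b ↔ a) = True ↔ True = True
e ∧ f = True ∧ False = False
a ↔ f = True ↔ False = False
(a ↔ f) ↔ d = False ↔ True = False
(e ∧ f) ↔ ((a ↔ f) ↔ d) = False ↔ False = True
(a ↔ (b ↔ a)) → ((e ∧ f) ↔ ((a ↔ f) ↔ d)) = True → True = True
a → ((a ↔ (b ↔ a)) → ((e ∧ f) ↔ ((a ↔ f) ↔ d))) = True → True = True
(b ⊕ (¬(b ↔ (c ∧ e)) → a)) ↔ (a → ((a ↔ (b ↔ a)) → ((e ∧ f) ↔ ((a ↔ f) ↔ d)))) = False ↔ True = False

False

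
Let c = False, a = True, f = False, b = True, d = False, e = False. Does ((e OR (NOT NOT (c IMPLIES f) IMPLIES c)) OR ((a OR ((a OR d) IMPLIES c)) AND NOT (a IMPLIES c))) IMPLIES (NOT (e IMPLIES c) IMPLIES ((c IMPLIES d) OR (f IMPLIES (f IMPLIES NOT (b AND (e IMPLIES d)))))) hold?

True

c IMPLIES f = False IMPLIES False = True
NOT (c IMPLIES f) = NOT True = False
NOT NOT (c IMPLIES f) = NOT False = True
NOT NOT (c IMPLIES f) IMPLIES c = True IMPLIES False = False
e OR (NOT NOT (c IMPLIES f) IMPLIES c) = False OR False = False
a OR d = True OR False = True
(a OR d) IMPLIES c = True IMPLIES False = False
a OR ((a OR d) IMPLIES c) = True OR False = True
a IMPLIES c = True IMPLIES False = False
NOT (a IMPLIES c) = NOT False = True
(a OR ((a OR d) IMPLIES c)) AND NOT (a IMPLIES c) = True AND True = True
(e OR (NOT NOT (c IMPLIES f) IMPLIES c)) OR ((a OR ((a OR d) IMPLIES c)) AND NOT (a IMPLIES c)) = False OR True = True
e IMPLIES c = False IMPLIES False = True
NOT (e IMPLIES c) = NOT True = False
c IMPLIES d = False IMPLIES False = True
e IMPLIES d = False IMPLIES False = True
b AND (e IMPLIES d) = True AND True = True
NOT (b AND (e IMPLIES d)) = NOT True = False
f IMPLIES NOT (b AND (e IMPLIES d)) = False IMPLIES False = True
f IMPLIES (f IMPLIES NOT (b AND (e IMPLIES d))) = False IMPLIES True = True
(c IMPLIES d) OR (f IMPLIES (f IMPLIES NOT (b AND (e IMPLIES d)))) = True OR True = True
NOT (e IMPLIES c) IMPLIES ((c IMPLIES d) OR (f IMPLIES (f IMPLIES NOT (b AND (e IMPLIES d))))) = False IMPLIES True = True
((e OR (NOT NOT (c IMPLIES f) IMPLIES c)) OR ((a OR ((a OR d) IMPLIES c)) AND NOT (a IMPLIES c))) IMPLIES (NOT (e IMPLIES c) IMPLIES ((c IMPLIES d) OR (f IMPLIES (f IMPLIES NOT (b AND (e IMPLIES d)))))) = True IMPLIES True = True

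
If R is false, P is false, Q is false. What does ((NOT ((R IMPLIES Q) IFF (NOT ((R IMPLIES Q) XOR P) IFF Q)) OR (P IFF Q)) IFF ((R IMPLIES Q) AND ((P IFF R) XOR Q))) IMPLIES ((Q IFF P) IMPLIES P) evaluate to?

False

R IMPLIES Q = False IMPLIES False = True
R IMPLIES Q = False IMPLIES False = True
(R IMPLIES Q) XOR P = True XOR False = True
NOT ((R IMPLIES Q) XOR P) = NOT True = False
NOT ((R IMPLIES Q) XOR P) IFF Q = False IFF False = True
(R IMPLIES Q) IFF (NOT ((R IMPLIES Q) XOR P) IFF Q) = True IFF True = True
NOT ((R IMPLIES Q) IFF (NOT ((R IMPLIES Q) XOR P) IFF Q)) = NOT True = False
P IFF Q = False IFF False = True
NOT ((R IMPLIES Q) IFF (NOT ((R IMPLIES Q) XOR P) IFF Q)) OR (P IFF Q) = False OR True = True
R IMPLIES Q = False IMPLIES False = True
P IFF R = False IFF False = True
(P IFF R) XOR Q = True XOR False = True
(R IMPLIES Q) AND ((P IFF R) XOR Q) = True AND True = True
(NOT ((R IMPLIES Q) IFF (NOT ((R IMPLIES Q) XOR P) IFF Q)) OR (P IFF Q)) IFF ((R IMPLIES Q) AND ((P IFF R) XOR Q)) = True IFF True = True
Q IFF P = False IFF False = True
(Q IFF P) IMPLIES P = True IMPLIES False = False
((NOT ((R IMPLIES Q) IFF (NOT ((R IMPLIES Q) XOR P) IFF Q)) OR (P IFF Q)) IFF ((R IMPLIES Q) AND ((P IFF R) XOR Q))) IMPLIES ((Q IFF P) IMPLIES P) = True IMPLIES False = False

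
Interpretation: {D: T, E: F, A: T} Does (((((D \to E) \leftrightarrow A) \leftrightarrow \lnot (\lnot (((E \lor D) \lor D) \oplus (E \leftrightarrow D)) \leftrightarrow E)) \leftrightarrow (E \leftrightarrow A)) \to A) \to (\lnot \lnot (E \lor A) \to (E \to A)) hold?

T

D \to E = T \to F = F
(D \to E) \leftrightarrow A = F \leftrightarrow T = F
E \lor D = F \lor T = T
(E \lor D) \lor D = T \lor T = T
E \leftrightarrow D = F \leftrightarrow T = F
((E \lor D) \lor D) \oplus (E \leftrightarrow D) = T \oplus F = T
\lnot (((E \lor D) \lor D) \oplus (E \leftrightarrow D)) = \lnot T = F
\lnot (((E \lor D) \lor D) \oplus (E \leftrightarrow D)) \leftrightarrow E = F \leftrightarrow F = T
\lnot (\lnot (((E \lor D) \lor D) \oplus (E \leftrightarrow D)) \leftrightarrow E) = \lnot T = F
((D \to E) \leftrightarrow A) \leftrightarrow \lnot (\lnot (((E \lor D) \lor D) \oplus (E \leftrightarrow D)) \leftrightarrow E) = F \leftrightarrow F = T
E \leftrightarrow A = F \leftrightarrow T = F
(((D \to E) \leftrightarrow A) \leftrightarrow \lnot (\lnot (((E \lor D) \lor D) \oplus (E \leftrightarrow D)) \leftrightarrow E)) \leftrightarrow (E \leftrightarrow A) = T \leftrightarrow F = F
((((D \to E) \leftrightarrow A) \leftrightarrow \lnot (\lnot (((E \lor D) \lor D) \oplus (E \leftrightarrow D)) \leftrightarrow E)) \leftrightarrow (E \leftrightarrow A)) \to A = F \to T = T
E \lor A = F \lor T = T
\lnot (E \lor A) = \lnot T = F
\lnot \lnot (E \lor A) = \lnot F = T
E \to A = F \to T = T
\lnot \lnot (E \lor A) \to (E \to A) = T \to T = T
(((((D \to E) \leftrightarrow A) \leftrightarrow \lnot (\lnot (((E \lor D) \lor D) \oplus (E \leftrightarrow D)) \leftrightarrow E)) \leftrightarrow (E \leftrightarrow A)) \to A) \to (\lnot \lnot (E \lor A) \to (E \to A)) = T \to T = T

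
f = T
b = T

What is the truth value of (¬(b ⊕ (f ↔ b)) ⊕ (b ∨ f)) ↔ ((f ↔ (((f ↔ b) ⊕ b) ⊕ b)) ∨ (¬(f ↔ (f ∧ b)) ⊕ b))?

F

f ↔ b = T ↔ T = T
b ⊕ (f ↔ b) = T ⊕ T = F
¬(b ⊕ (f ↔ b)) = ¬F = T
b ∨ f = T ∨ T = T
¬(b ⊕ (f ↔ b)) ⊕ (b ∨ f) = T ⊕ T = F
f ↔ b = T ↔ T = T
(f ↔ b) ⊕ b = T ⊕ T = F
((f ↔ b) ⊕ b) ⊕ b = F ⊕ T = T
f ↔ (((f ↔ b) ⊕ b) ⊕ b) = T ↔ T = T
f ∧ b = T ∧ T = T
f ↔ (f ∧ b) = T ↔ T = T
¬(f ↔ (f ∧ b)) = ¬T = F
¬(f ↔ (f ∧ b)) ⊕ b = F ⊕ T = T
(f ↔ (((f ↔ b) ⊕ b) ⊕ b)) ∨ (¬(f ↔ (f ∧ b)) ⊕ b) = T ∨ T = T
(¬(b ⊕ (f ↔ b)) ⊕ (b ∨ f)) ↔ ((f ↔ (((f ↔ b) ⊕ b) ⊕ b)) ∨ (¬(f ↔ (f ∧ b)) ⊕ b)) = F ↔ T = F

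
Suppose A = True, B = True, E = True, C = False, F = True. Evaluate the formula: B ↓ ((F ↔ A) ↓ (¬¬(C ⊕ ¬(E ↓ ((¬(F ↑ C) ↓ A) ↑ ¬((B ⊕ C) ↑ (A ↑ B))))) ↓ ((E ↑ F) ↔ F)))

False

F ↔ A = True ↔ True = True
F ↑ C = True ↑ False = True
¬(F ↑ C) = ¬True = False
¬(F ↑ C) ↓ A = False ↓ True = False
B ⊕ C = True ⊕ False = True
A ↑ B = True ↑ True = False
(B ⊕ C) ↑ (A ↑ B) = True ↑ False = True
¬((B ⊕ C) ↑ (A ↑ B)) = ¬True = False
(¬(F ↑ C) ↓ A) ↑ ¬((B ⊕ C) ↑ (A ↑ B)) = False ↑ False = True
E ↓ ((¬(F ↑ C) ↓ A) ↑ ¬((B ⊕ C) ↑ (A ↑ B))) = True ↓ True = False
¬(E ↓ ((¬(F ↑ C) ↓ A) ↑ ¬((B ⊕ C) ↑ (A ↑ B)))) = ¬False = True
C ⊕ ¬(E ↓ ((¬(F ↑ C) ↓ A) ↑ ¬((B ⊕ C) ↑ (A ↑ B)))) = False ⊕ True = True
¬(C ⊕ ¬(E ↓ ((¬(F ↑ C) ↓ A) ↑ ¬((B ⊕ C) ↑ (A ↑ B))))) = ¬True = False
¬¬(C ⊕ ¬(E ↓ ((¬(F ↑ C) ↓ A) ↑ ¬((B ⊕ C) ↑ (A ↑ B))))) = ¬False = True
E ↑ F = True ↑ True = False
(E ↑ F) ↔ F = False ↔ True = False
¬¬(C ⊕ ¬(E ↓ ((¬(F ↑ C) ↓ A) ↑ ¬((B ⊕ C) ↑ (A ↑ B))))) ↓ ((E ↑ F) ↔ F) = True ↓ False = False
(F ↔ A) ↓ (¬¬(C ⊕ ¬(E ↓ ((¬(F ↑ C) ↓ A) ↑ ¬((B ⊕ C) ↑ (A ↑ B))))) ↓ ((E ↑ F) ↔ F)) = True ↓ False = False
B ↓ ((F ↔ A) ↓ (¬¬(C ⊕ ¬(E ↓ ((¬(F ↑ C) ↓ A) ↑ ¬((B ⊕ C) ↑ (A ↑ B))))) ↓ ((E ↑ F) ↔ F))) = True ↓ False = False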